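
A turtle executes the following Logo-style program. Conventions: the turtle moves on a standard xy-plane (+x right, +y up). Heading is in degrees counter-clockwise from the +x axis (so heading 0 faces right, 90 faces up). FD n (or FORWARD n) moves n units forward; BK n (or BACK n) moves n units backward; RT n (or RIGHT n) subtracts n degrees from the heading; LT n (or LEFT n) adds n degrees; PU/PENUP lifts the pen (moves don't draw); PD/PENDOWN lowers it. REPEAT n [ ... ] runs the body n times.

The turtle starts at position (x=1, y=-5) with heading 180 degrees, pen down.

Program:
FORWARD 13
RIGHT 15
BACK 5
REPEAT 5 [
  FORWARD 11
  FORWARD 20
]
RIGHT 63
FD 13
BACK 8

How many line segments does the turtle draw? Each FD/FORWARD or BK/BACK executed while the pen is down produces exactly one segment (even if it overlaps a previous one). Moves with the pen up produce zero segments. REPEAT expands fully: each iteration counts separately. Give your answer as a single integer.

Answer: 14

Derivation:
Executing turtle program step by step:
Start: pos=(1,-5), heading=180, pen down
FD 13: (1,-5) -> (-12,-5) [heading=180, draw]
RT 15: heading 180 -> 165
BK 5: (-12,-5) -> (-7.17,-6.294) [heading=165, draw]
REPEAT 5 [
  -- iteration 1/5 --
  FD 11: (-7.17,-6.294) -> (-17.796,-3.447) [heading=165, draw]
  FD 20: (-17.796,-3.447) -> (-37.114,1.729) [heading=165, draw]
  -- iteration 2/5 --
  FD 11: (-37.114,1.729) -> (-47.739,4.576) [heading=165, draw]
  FD 20: (-47.739,4.576) -> (-67.058,9.753) [heading=165, draw]
  -- iteration 3/5 --
  FD 11: (-67.058,9.753) -> (-77.683,12.6) [heading=165, draw]
  FD 20: (-77.683,12.6) -> (-97.001,17.776) [heading=165, draw]
  -- iteration 4/5 --
  FD 11: (-97.001,17.776) -> (-107.627,20.623) [heading=165, draw]
  FD 20: (-107.627,20.623) -> (-126.945,25.799) [heading=165, draw]
  -- iteration 5/5 --
  FD 11: (-126.945,25.799) -> (-137.57,28.646) [heading=165, draw]
  FD 20: (-137.57,28.646) -> (-156.889,33.823) [heading=165, draw]
]
RT 63: heading 165 -> 102
FD 13: (-156.889,33.823) -> (-159.592,46.539) [heading=102, draw]
BK 8: (-159.592,46.539) -> (-157.928,38.714) [heading=102, draw]
Final: pos=(-157.928,38.714), heading=102, 14 segment(s) drawn
Segments drawn: 14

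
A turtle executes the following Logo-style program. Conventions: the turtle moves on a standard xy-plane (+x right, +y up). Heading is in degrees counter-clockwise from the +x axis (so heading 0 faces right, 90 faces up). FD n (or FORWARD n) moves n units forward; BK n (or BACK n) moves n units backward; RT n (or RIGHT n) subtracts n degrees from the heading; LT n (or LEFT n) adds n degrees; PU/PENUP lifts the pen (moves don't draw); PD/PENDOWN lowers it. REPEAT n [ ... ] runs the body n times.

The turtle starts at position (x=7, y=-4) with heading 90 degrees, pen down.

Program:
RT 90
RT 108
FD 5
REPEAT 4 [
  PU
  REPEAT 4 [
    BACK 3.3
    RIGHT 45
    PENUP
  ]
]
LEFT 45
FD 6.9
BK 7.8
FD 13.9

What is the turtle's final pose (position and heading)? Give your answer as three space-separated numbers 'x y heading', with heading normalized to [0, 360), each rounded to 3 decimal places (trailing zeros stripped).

Executing turtle program step by step:
Start: pos=(7,-4), heading=90, pen down
RT 90: heading 90 -> 0
RT 108: heading 0 -> 252
FD 5: (7,-4) -> (5.455,-8.755) [heading=252, draw]
REPEAT 4 [
  -- iteration 1/4 --
  PU: pen up
  REPEAT 4 [
    -- iteration 1/4 --
    BK 3.3: (5.455,-8.755) -> (6.475,-5.617) [heading=252, move]
    RT 45: heading 252 -> 207
    PU: pen up
    -- iteration 2/4 --
    BK 3.3: (6.475,-5.617) -> (9.415,-4.119) [heading=207, move]
    RT 45: heading 207 -> 162
    PU: pen up
    -- iteration 3/4 --
    BK 3.3: (9.415,-4.119) -> (12.553,-5.138) [heading=162, move]
    RT 45: heading 162 -> 117
    PU: pen up
    -- iteration 4/4 --
    BK 3.3: (12.553,-5.138) -> (14.052,-8.079) [heading=117, move]
    RT 45: heading 117 -> 72
    PU: pen up
  ]
  -- iteration 2/4 --
  PU: pen up
  REPEAT 4 [
    -- iteration 1/4 --
    BK 3.3: (14.052,-8.079) -> (13.032,-11.217) [heading=72, move]
    RT 45: heading 72 -> 27
    PU: pen up
    -- iteration 2/4 --
    BK 3.3: (13.032,-11.217) -> (10.092,-12.715) [heading=27, move]
    RT 45: heading 27 -> 342
    PU: pen up
    -- iteration 3/4 --
    BK 3.3: (10.092,-12.715) -> (6.953,-11.696) [heading=342, move]
    RT 45: heading 342 -> 297
    PU: pen up
    -- iteration 4/4 --
    BK 3.3: (6.953,-11.696) -> (5.455,-8.755) [heading=297, move]
    RT 45: heading 297 -> 252
    PU: pen up
  ]
  -- iteration 3/4 --
  PU: pen up
  REPEAT 4 [
    -- iteration 1/4 --
    BK 3.3: (5.455,-8.755) -> (6.475,-5.617) [heading=252, move]
    RT 45: heading 252 -> 207
    PU: pen up
    -- iteration 2/4 --
    BK 3.3: (6.475,-5.617) -> (9.415,-4.119) [heading=207, move]
    RT 45: heading 207 -> 162
    PU: pen up
    -- iteration 3/4 --
    BK 3.3: (9.415,-4.119) -> (12.553,-5.138) [heading=162, move]
    RT 45: heading 162 -> 117
    PU: pen up
    -- iteration 4/4 --
    BK 3.3: (12.553,-5.138) -> (14.052,-8.079) [heading=117, move]
    RT 45: heading 117 -> 72
    PU: pen up
  ]
  -- iteration 4/4 --
  PU: pen up
  REPEAT 4 [
    -- iteration 1/4 --
    BK 3.3: (14.052,-8.079) -> (13.032,-11.217) [heading=72, move]
    RT 45: heading 72 -> 27
    PU: pen up
    -- iteration 2/4 --
    BK 3.3: (13.032,-11.217) -> (10.092,-12.715) [heading=27, move]
    RT 45: heading 27 -> 342
    PU: pen up
    -- iteration 3/4 --
    BK 3.3: (10.092,-12.715) -> (6.953,-11.696) [heading=342, move]
    RT 45: heading 342 -> 297
    PU: pen up
    -- iteration 4/4 --
    BK 3.3: (6.953,-11.696) -> (5.455,-8.755) [heading=297, move]
    RT 45: heading 297 -> 252
    PU: pen up
  ]
]
LT 45: heading 252 -> 297
FD 6.9: (5.455,-8.755) -> (8.587,-14.903) [heading=297, move]
BK 7.8: (8.587,-14.903) -> (5.046,-7.953) [heading=297, move]
FD 13.9: (5.046,-7.953) -> (11.357,-20.338) [heading=297, move]
Final: pos=(11.357,-20.338), heading=297, 1 segment(s) drawn

Answer: 11.357 -20.338 297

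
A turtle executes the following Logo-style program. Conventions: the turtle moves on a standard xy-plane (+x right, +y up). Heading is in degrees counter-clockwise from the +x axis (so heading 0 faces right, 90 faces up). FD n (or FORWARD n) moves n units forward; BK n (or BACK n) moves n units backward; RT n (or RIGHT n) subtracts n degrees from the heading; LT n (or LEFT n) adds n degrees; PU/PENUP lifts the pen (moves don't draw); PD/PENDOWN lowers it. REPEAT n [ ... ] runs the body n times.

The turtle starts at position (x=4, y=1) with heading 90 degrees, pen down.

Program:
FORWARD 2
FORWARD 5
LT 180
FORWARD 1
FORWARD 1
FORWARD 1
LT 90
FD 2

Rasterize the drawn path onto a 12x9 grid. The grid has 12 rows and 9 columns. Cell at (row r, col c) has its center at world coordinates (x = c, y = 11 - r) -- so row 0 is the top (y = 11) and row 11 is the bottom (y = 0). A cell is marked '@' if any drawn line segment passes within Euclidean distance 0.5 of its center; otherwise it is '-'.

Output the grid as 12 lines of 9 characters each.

Answer: ---------
---------
---------
----@----
----@----
----@----
----@@@--
----@----
----@----
----@----
----@----
---------

Derivation:
Segment 0: (4,1) -> (4,3)
Segment 1: (4,3) -> (4,8)
Segment 2: (4,8) -> (4,7)
Segment 3: (4,7) -> (4,6)
Segment 4: (4,6) -> (4,5)
Segment 5: (4,5) -> (6,5)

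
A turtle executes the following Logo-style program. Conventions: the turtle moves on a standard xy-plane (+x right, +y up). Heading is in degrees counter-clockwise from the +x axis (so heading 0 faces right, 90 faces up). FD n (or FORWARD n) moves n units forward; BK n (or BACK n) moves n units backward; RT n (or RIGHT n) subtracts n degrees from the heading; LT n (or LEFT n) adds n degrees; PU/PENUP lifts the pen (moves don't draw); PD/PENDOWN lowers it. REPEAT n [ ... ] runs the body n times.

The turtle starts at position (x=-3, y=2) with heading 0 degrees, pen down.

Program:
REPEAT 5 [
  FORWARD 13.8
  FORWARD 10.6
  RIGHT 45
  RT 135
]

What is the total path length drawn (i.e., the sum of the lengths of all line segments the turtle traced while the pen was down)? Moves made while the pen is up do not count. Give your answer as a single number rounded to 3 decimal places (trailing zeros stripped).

Executing turtle program step by step:
Start: pos=(-3,2), heading=0, pen down
REPEAT 5 [
  -- iteration 1/5 --
  FD 13.8: (-3,2) -> (10.8,2) [heading=0, draw]
  FD 10.6: (10.8,2) -> (21.4,2) [heading=0, draw]
  RT 45: heading 0 -> 315
  RT 135: heading 315 -> 180
  -- iteration 2/5 --
  FD 13.8: (21.4,2) -> (7.6,2) [heading=180, draw]
  FD 10.6: (7.6,2) -> (-3,2) [heading=180, draw]
  RT 45: heading 180 -> 135
  RT 135: heading 135 -> 0
  -- iteration 3/5 --
  FD 13.8: (-3,2) -> (10.8,2) [heading=0, draw]
  FD 10.6: (10.8,2) -> (21.4,2) [heading=0, draw]
  RT 45: heading 0 -> 315
  RT 135: heading 315 -> 180
  -- iteration 4/5 --
  FD 13.8: (21.4,2) -> (7.6,2) [heading=180, draw]
  FD 10.6: (7.6,2) -> (-3,2) [heading=180, draw]
  RT 45: heading 180 -> 135
  RT 135: heading 135 -> 0
  -- iteration 5/5 --
  FD 13.8: (-3,2) -> (10.8,2) [heading=0, draw]
  FD 10.6: (10.8,2) -> (21.4,2) [heading=0, draw]
  RT 45: heading 0 -> 315
  RT 135: heading 315 -> 180
]
Final: pos=(21.4,2), heading=180, 10 segment(s) drawn

Segment lengths:
  seg 1: (-3,2) -> (10.8,2), length = 13.8
  seg 2: (10.8,2) -> (21.4,2), length = 10.6
  seg 3: (21.4,2) -> (7.6,2), length = 13.8
  seg 4: (7.6,2) -> (-3,2), length = 10.6
  seg 5: (-3,2) -> (10.8,2), length = 13.8
  seg 6: (10.8,2) -> (21.4,2), length = 10.6
  seg 7: (21.4,2) -> (7.6,2), length = 13.8
  seg 8: (7.6,2) -> (-3,2), length = 10.6
  seg 9: (-3,2) -> (10.8,2), length = 13.8
  seg 10: (10.8,2) -> (21.4,2), length = 10.6
Total = 122

Answer: 122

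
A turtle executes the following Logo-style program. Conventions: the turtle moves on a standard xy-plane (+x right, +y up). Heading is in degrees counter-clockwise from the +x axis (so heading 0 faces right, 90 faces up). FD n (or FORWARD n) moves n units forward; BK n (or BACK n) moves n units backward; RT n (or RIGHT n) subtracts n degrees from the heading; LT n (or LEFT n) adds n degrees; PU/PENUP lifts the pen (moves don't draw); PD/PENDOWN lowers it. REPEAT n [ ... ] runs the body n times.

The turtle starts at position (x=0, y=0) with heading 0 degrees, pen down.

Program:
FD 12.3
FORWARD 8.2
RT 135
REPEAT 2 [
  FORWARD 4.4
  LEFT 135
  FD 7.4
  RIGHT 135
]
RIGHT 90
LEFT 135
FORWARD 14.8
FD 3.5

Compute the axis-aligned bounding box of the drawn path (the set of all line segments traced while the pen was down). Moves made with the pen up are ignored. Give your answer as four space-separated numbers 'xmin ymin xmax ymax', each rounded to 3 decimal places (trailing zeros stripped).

Answer: 0 -24.523 29.077 0

Derivation:
Executing turtle program step by step:
Start: pos=(0,0), heading=0, pen down
FD 12.3: (0,0) -> (12.3,0) [heading=0, draw]
FD 8.2: (12.3,0) -> (20.5,0) [heading=0, draw]
RT 135: heading 0 -> 225
REPEAT 2 [
  -- iteration 1/2 --
  FD 4.4: (20.5,0) -> (17.389,-3.111) [heading=225, draw]
  LT 135: heading 225 -> 0
  FD 7.4: (17.389,-3.111) -> (24.789,-3.111) [heading=0, draw]
  RT 135: heading 0 -> 225
  -- iteration 2/2 --
  FD 4.4: (24.789,-3.111) -> (21.677,-6.223) [heading=225, draw]
  LT 135: heading 225 -> 0
  FD 7.4: (21.677,-6.223) -> (29.077,-6.223) [heading=0, draw]
  RT 135: heading 0 -> 225
]
RT 90: heading 225 -> 135
LT 135: heading 135 -> 270
FD 14.8: (29.077,-6.223) -> (29.077,-21.023) [heading=270, draw]
FD 3.5: (29.077,-21.023) -> (29.077,-24.523) [heading=270, draw]
Final: pos=(29.077,-24.523), heading=270, 8 segment(s) drawn

Segment endpoints: x in {0, 12.3, 17.389, 20.5, 21.677, 24.789, 29.077}, y in {-24.523, -21.023, -6.223, -3.111, 0}
xmin=0, ymin=-24.523, xmax=29.077, ymax=0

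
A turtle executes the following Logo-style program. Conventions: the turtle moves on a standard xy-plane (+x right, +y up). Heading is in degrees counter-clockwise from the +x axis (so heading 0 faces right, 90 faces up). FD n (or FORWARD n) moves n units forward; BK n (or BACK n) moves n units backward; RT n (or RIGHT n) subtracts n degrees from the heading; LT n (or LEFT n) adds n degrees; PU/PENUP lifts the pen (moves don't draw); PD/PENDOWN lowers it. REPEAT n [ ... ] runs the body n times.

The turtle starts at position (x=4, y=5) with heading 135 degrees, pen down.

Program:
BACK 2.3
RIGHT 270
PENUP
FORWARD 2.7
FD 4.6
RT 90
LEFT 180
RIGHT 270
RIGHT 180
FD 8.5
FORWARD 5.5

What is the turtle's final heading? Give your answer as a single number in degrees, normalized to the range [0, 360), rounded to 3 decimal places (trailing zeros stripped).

Executing turtle program step by step:
Start: pos=(4,5), heading=135, pen down
BK 2.3: (4,5) -> (5.626,3.374) [heading=135, draw]
RT 270: heading 135 -> 225
PU: pen up
FD 2.7: (5.626,3.374) -> (3.717,1.464) [heading=225, move]
FD 4.6: (3.717,1.464) -> (0.464,-1.788) [heading=225, move]
RT 90: heading 225 -> 135
LT 180: heading 135 -> 315
RT 270: heading 315 -> 45
RT 180: heading 45 -> 225
FD 8.5: (0.464,-1.788) -> (-5.546,-7.799) [heading=225, move]
FD 5.5: (-5.546,-7.799) -> (-9.435,-11.688) [heading=225, move]
Final: pos=(-9.435,-11.688), heading=225, 1 segment(s) drawn

Answer: 225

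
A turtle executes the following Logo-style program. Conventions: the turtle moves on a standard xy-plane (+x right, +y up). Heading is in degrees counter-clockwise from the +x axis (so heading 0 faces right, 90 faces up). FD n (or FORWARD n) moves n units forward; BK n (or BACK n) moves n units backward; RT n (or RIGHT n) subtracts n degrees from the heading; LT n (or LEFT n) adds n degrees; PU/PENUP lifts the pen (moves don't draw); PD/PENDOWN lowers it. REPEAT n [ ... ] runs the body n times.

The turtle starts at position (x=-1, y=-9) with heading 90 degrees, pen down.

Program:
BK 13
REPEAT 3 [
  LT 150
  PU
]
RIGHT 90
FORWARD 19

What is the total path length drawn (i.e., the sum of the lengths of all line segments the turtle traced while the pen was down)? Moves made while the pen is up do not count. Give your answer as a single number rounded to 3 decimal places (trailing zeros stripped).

Executing turtle program step by step:
Start: pos=(-1,-9), heading=90, pen down
BK 13: (-1,-9) -> (-1,-22) [heading=90, draw]
REPEAT 3 [
  -- iteration 1/3 --
  LT 150: heading 90 -> 240
  PU: pen up
  -- iteration 2/3 --
  LT 150: heading 240 -> 30
  PU: pen up
  -- iteration 3/3 --
  LT 150: heading 30 -> 180
  PU: pen up
]
RT 90: heading 180 -> 90
FD 19: (-1,-22) -> (-1,-3) [heading=90, move]
Final: pos=(-1,-3), heading=90, 1 segment(s) drawn

Segment lengths:
  seg 1: (-1,-9) -> (-1,-22), length = 13
Total = 13

Answer: 13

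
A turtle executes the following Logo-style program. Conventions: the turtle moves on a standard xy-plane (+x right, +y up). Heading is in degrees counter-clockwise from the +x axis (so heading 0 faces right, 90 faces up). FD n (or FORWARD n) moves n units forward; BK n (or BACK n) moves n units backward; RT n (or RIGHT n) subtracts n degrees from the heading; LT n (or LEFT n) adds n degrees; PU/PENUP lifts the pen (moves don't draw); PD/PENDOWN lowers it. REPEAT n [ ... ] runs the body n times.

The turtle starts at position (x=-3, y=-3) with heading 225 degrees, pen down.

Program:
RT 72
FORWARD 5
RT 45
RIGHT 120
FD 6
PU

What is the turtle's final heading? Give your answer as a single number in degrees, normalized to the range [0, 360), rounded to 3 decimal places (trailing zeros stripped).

Answer: 348

Derivation:
Executing turtle program step by step:
Start: pos=(-3,-3), heading=225, pen down
RT 72: heading 225 -> 153
FD 5: (-3,-3) -> (-7.455,-0.73) [heading=153, draw]
RT 45: heading 153 -> 108
RT 120: heading 108 -> 348
FD 6: (-7.455,-0.73) -> (-1.586,-1.978) [heading=348, draw]
PU: pen up
Final: pos=(-1.586,-1.978), heading=348, 2 segment(s) drawn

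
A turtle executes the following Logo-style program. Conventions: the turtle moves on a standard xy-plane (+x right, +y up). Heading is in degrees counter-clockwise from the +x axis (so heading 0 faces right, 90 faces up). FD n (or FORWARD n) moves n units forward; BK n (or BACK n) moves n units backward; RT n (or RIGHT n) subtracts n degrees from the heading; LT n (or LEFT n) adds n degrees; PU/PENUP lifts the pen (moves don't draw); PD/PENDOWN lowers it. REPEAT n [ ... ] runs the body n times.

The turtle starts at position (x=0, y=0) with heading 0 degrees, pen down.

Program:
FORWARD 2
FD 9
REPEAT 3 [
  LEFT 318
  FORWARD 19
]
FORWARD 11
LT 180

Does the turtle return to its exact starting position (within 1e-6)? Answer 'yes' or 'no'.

Executing turtle program step by step:
Start: pos=(0,0), heading=0, pen down
FD 2: (0,0) -> (2,0) [heading=0, draw]
FD 9: (2,0) -> (11,0) [heading=0, draw]
REPEAT 3 [
  -- iteration 1/3 --
  LT 318: heading 0 -> 318
  FD 19: (11,0) -> (25.12,-12.713) [heading=318, draw]
  -- iteration 2/3 --
  LT 318: heading 318 -> 276
  FD 19: (25.12,-12.713) -> (27.106,-31.609) [heading=276, draw]
  -- iteration 3/3 --
  LT 318: heading 276 -> 234
  FD 19: (27.106,-31.609) -> (15.938,-46.981) [heading=234, draw]
]
FD 11: (15.938,-46.981) -> (9.472,-55.88) [heading=234, draw]
LT 180: heading 234 -> 54
Final: pos=(9.472,-55.88), heading=54, 6 segment(s) drawn

Start position: (0, 0)
Final position: (9.472, -55.88)
Distance = 56.677; >= 1e-6 -> NOT closed

Answer: no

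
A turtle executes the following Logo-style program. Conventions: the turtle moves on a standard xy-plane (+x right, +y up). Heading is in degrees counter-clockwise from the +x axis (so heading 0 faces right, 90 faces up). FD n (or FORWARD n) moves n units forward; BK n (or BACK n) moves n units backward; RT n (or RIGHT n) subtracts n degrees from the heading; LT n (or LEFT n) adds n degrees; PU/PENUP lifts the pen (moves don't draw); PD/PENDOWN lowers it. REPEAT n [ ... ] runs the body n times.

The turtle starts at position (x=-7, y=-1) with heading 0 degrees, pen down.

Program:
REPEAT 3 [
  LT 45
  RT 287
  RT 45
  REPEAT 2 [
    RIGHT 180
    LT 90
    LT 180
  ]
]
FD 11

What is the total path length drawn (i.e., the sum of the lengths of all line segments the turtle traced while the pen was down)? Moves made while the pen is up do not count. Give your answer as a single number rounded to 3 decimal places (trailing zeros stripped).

Executing turtle program step by step:
Start: pos=(-7,-1), heading=0, pen down
REPEAT 3 [
  -- iteration 1/3 --
  LT 45: heading 0 -> 45
  RT 287: heading 45 -> 118
  RT 45: heading 118 -> 73
  REPEAT 2 [
    -- iteration 1/2 --
    RT 180: heading 73 -> 253
    LT 90: heading 253 -> 343
    LT 180: heading 343 -> 163
    -- iteration 2/2 --
    RT 180: heading 163 -> 343
    LT 90: heading 343 -> 73
    LT 180: heading 73 -> 253
  ]
  -- iteration 2/3 --
  LT 45: heading 253 -> 298
  RT 287: heading 298 -> 11
  RT 45: heading 11 -> 326
  REPEAT 2 [
    -- iteration 1/2 --
    RT 180: heading 326 -> 146
    LT 90: heading 146 -> 236
    LT 180: heading 236 -> 56
    -- iteration 2/2 --
    RT 180: heading 56 -> 236
    LT 90: heading 236 -> 326
    LT 180: heading 326 -> 146
  ]
  -- iteration 3/3 --
  LT 45: heading 146 -> 191
  RT 287: heading 191 -> 264
  RT 45: heading 264 -> 219
  REPEAT 2 [
    -- iteration 1/2 --
    RT 180: heading 219 -> 39
    LT 90: heading 39 -> 129
    LT 180: heading 129 -> 309
    -- iteration 2/2 --
    RT 180: heading 309 -> 129
    LT 90: heading 129 -> 219
    LT 180: heading 219 -> 39
  ]
]
FD 11: (-7,-1) -> (1.549,5.923) [heading=39, draw]
Final: pos=(1.549,5.923), heading=39, 1 segment(s) drawn

Segment lengths:
  seg 1: (-7,-1) -> (1.549,5.923), length = 11
Total = 11

Answer: 11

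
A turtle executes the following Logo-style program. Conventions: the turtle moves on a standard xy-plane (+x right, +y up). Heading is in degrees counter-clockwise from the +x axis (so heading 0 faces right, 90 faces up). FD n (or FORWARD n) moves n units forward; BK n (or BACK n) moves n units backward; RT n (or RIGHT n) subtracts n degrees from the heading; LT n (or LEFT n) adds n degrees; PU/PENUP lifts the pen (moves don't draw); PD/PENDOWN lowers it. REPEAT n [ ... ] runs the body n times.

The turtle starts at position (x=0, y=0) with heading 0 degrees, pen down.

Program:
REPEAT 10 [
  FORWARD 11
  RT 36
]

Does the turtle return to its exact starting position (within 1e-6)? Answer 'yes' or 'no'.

Answer: yes

Derivation:
Executing turtle program step by step:
Start: pos=(0,0), heading=0, pen down
REPEAT 10 [
  -- iteration 1/10 --
  FD 11: (0,0) -> (11,0) [heading=0, draw]
  RT 36: heading 0 -> 324
  -- iteration 2/10 --
  FD 11: (11,0) -> (19.899,-6.466) [heading=324, draw]
  RT 36: heading 324 -> 288
  -- iteration 3/10 --
  FD 11: (19.899,-6.466) -> (23.298,-16.927) [heading=288, draw]
  RT 36: heading 288 -> 252
  -- iteration 4/10 --
  FD 11: (23.298,-16.927) -> (19.899,-27.389) [heading=252, draw]
  RT 36: heading 252 -> 216
  -- iteration 5/10 --
  FD 11: (19.899,-27.389) -> (11,-33.855) [heading=216, draw]
  RT 36: heading 216 -> 180
  -- iteration 6/10 --
  FD 11: (11,-33.855) -> (0,-33.855) [heading=180, draw]
  RT 36: heading 180 -> 144
  -- iteration 7/10 --
  FD 11: (0,-33.855) -> (-8.899,-27.389) [heading=144, draw]
  RT 36: heading 144 -> 108
  -- iteration 8/10 --
  FD 11: (-8.899,-27.389) -> (-12.298,-16.927) [heading=108, draw]
  RT 36: heading 108 -> 72
  -- iteration 9/10 --
  FD 11: (-12.298,-16.927) -> (-8.899,-6.466) [heading=72, draw]
  RT 36: heading 72 -> 36
  -- iteration 10/10 --
  FD 11: (-8.899,-6.466) -> (0,0) [heading=36, draw]
  RT 36: heading 36 -> 0
]
Final: pos=(0,0), heading=0, 10 segment(s) drawn

Start position: (0, 0)
Final position: (0, 0)
Distance = 0; < 1e-6 -> CLOSED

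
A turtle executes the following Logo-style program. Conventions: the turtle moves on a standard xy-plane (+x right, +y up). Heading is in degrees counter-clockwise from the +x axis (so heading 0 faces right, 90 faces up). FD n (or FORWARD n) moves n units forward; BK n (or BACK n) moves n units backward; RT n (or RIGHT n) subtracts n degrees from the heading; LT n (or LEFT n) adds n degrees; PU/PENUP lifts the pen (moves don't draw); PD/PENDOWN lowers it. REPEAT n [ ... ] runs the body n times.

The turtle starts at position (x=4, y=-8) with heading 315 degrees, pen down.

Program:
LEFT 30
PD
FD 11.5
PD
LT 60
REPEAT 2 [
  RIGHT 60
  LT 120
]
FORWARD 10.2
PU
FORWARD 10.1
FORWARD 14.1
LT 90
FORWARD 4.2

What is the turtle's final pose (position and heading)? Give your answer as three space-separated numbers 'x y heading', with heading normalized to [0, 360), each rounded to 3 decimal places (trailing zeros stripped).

Executing turtle program step by step:
Start: pos=(4,-8), heading=315, pen down
LT 30: heading 315 -> 345
PD: pen down
FD 11.5: (4,-8) -> (15.108,-10.976) [heading=345, draw]
PD: pen down
LT 60: heading 345 -> 45
REPEAT 2 [
  -- iteration 1/2 --
  RT 60: heading 45 -> 345
  LT 120: heading 345 -> 105
  -- iteration 2/2 --
  RT 60: heading 105 -> 45
  LT 120: heading 45 -> 165
]
FD 10.2: (15.108,-10.976) -> (5.256,-8.336) [heading=165, draw]
PU: pen up
FD 10.1: (5.256,-8.336) -> (-4.5,-5.722) [heading=165, move]
FD 14.1: (-4.5,-5.722) -> (-18.12,-2.073) [heading=165, move]
LT 90: heading 165 -> 255
FD 4.2: (-18.12,-2.073) -> (-19.207,-6.13) [heading=255, move]
Final: pos=(-19.207,-6.13), heading=255, 2 segment(s) drawn

Answer: -19.207 -6.13 255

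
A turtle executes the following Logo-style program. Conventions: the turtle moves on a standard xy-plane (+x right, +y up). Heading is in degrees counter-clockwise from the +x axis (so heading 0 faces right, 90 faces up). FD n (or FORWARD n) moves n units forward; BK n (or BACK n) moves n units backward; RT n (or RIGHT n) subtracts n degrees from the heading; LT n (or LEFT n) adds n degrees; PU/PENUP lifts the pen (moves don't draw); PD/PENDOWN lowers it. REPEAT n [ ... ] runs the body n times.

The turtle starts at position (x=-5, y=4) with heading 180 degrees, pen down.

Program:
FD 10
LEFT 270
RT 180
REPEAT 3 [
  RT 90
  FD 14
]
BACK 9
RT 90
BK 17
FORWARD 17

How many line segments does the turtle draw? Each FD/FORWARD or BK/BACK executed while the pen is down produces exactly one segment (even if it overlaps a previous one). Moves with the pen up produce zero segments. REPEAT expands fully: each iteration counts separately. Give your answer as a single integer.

Executing turtle program step by step:
Start: pos=(-5,4), heading=180, pen down
FD 10: (-5,4) -> (-15,4) [heading=180, draw]
LT 270: heading 180 -> 90
RT 180: heading 90 -> 270
REPEAT 3 [
  -- iteration 1/3 --
  RT 90: heading 270 -> 180
  FD 14: (-15,4) -> (-29,4) [heading=180, draw]
  -- iteration 2/3 --
  RT 90: heading 180 -> 90
  FD 14: (-29,4) -> (-29,18) [heading=90, draw]
  -- iteration 3/3 --
  RT 90: heading 90 -> 0
  FD 14: (-29,18) -> (-15,18) [heading=0, draw]
]
BK 9: (-15,18) -> (-24,18) [heading=0, draw]
RT 90: heading 0 -> 270
BK 17: (-24,18) -> (-24,35) [heading=270, draw]
FD 17: (-24,35) -> (-24,18) [heading=270, draw]
Final: pos=(-24,18), heading=270, 7 segment(s) drawn
Segments drawn: 7

Answer: 7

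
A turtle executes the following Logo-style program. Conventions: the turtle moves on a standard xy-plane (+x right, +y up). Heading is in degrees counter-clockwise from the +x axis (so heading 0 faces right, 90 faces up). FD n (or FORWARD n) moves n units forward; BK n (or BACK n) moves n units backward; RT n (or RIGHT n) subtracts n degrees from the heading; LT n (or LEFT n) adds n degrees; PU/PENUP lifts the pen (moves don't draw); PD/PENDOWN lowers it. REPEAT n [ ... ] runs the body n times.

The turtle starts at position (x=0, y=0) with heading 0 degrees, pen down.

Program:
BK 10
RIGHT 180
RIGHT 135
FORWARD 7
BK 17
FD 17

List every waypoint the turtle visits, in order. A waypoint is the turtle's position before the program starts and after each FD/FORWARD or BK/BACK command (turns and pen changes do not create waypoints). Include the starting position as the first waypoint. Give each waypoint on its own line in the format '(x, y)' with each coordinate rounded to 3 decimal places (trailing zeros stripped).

Answer: (0, 0)
(-10, 0)
(-5.05, 4.95)
(-17.071, -7.071)
(-5.05, 4.95)

Derivation:
Executing turtle program step by step:
Start: pos=(0,0), heading=0, pen down
BK 10: (0,0) -> (-10,0) [heading=0, draw]
RT 180: heading 0 -> 180
RT 135: heading 180 -> 45
FD 7: (-10,0) -> (-5.05,4.95) [heading=45, draw]
BK 17: (-5.05,4.95) -> (-17.071,-7.071) [heading=45, draw]
FD 17: (-17.071,-7.071) -> (-5.05,4.95) [heading=45, draw]
Final: pos=(-5.05,4.95), heading=45, 4 segment(s) drawn
Waypoints (5 total):
(0, 0)
(-10, 0)
(-5.05, 4.95)
(-17.071, -7.071)
(-5.05, 4.95)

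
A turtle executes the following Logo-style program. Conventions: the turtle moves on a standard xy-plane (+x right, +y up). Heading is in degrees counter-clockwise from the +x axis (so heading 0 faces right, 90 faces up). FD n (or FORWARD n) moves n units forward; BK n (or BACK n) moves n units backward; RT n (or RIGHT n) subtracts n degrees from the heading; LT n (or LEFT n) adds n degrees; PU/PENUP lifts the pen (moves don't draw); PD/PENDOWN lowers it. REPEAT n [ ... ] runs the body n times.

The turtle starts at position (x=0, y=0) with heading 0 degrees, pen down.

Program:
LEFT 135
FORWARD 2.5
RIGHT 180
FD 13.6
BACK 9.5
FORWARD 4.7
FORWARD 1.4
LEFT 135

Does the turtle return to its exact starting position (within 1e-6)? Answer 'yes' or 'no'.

Answer: no

Derivation:
Executing turtle program step by step:
Start: pos=(0,0), heading=0, pen down
LT 135: heading 0 -> 135
FD 2.5: (0,0) -> (-1.768,1.768) [heading=135, draw]
RT 180: heading 135 -> 315
FD 13.6: (-1.768,1.768) -> (7.849,-7.849) [heading=315, draw]
BK 9.5: (7.849,-7.849) -> (1.131,-1.131) [heading=315, draw]
FD 4.7: (1.131,-1.131) -> (4.455,-4.455) [heading=315, draw]
FD 1.4: (4.455,-4.455) -> (5.445,-5.445) [heading=315, draw]
LT 135: heading 315 -> 90
Final: pos=(5.445,-5.445), heading=90, 5 segment(s) drawn

Start position: (0, 0)
Final position: (5.445, -5.445)
Distance = 7.7; >= 1e-6 -> NOT closed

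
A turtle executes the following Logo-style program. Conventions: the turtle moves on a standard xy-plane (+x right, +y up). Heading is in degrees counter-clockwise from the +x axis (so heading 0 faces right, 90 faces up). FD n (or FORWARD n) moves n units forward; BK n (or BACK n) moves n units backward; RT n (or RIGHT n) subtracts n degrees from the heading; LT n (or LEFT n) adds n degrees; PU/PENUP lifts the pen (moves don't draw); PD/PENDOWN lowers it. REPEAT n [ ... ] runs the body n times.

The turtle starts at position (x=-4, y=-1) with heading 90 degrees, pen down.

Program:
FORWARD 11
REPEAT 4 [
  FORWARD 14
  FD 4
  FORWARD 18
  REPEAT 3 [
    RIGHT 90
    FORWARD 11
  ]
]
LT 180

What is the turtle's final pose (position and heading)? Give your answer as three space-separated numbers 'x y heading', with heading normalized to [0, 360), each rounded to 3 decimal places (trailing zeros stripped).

Executing turtle program step by step:
Start: pos=(-4,-1), heading=90, pen down
FD 11: (-4,-1) -> (-4,10) [heading=90, draw]
REPEAT 4 [
  -- iteration 1/4 --
  FD 14: (-4,10) -> (-4,24) [heading=90, draw]
  FD 4: (-4,24) -> (-4,28) [heading=90, draw]
  FD 18: (-4,28) -> (-4,46) [heading=90, draw]
  REPEAT 3 [
    -- iteration 1/3 --
    RT 90: heading 90 -> 0
    FD 11: (-4,46) -> (7,46) [heading=0, draw]
    -- iteration 2/3 --
    RT 90: heading 0 -> 270
    FD 11: (7,46) -> (7,35) [heading=270, draw]
    -- iteration 3/3 --
    RT 90: heading 270 -> 180
    FD 11: (7,35) -> (-4,35) [heading=180, draw]
  ]
  -- iteration 2/4 --
  FD 14: (-4,35) -> (-18,35) [heading=180, draw]
  FD 4: (-18,35) -> (-22,35) [heading=180, draw]
  FD 18: (-22,35) -> (-40,35) [heading=180, draw]
  REPEAT 3 [
    -- iteration 1/3 --
    RT 90: heading 180 -> 90
    FD 11: (-40,35) -> (-40,46) [heading=90, draw]
    -- iteration 2/3 --
    RT 90: heading 90 -> 0
    FD 11: (-40,46) -> (-29,46) [heading=0, draw]
    -- iteration 3/3 --
    RT 90: heading 0 -> 270
    FD 11: (-29,46) -> (-29,35) [heading=270, draw]
  ]
  -- iteration 3/4 --
  FD 14: (-29,35) -> (-29,21) [heading=270, draw]
  FD 4: (-29,21) -> (-29,17) [heading=270, draw]
  FD 18: (-29,17) -> (-29,-1) [heading=270, draw]
  REPEAT 3 [
    -- iteration 1/3 --
    RT 90: heading 270 -> 180
    FD 11: (-29,-1) -> (-40,-1) [heading=180, draw]
    -- iteration 2/3 --
    RT 90: heading 180 -> 90
    FD 11: (-40,-1) -> (-40,10) [heading=90, draw]
    -- iteration 3/3 --
    RT 90: heading 90 -> 0
    FD 11: (-40,10) -> (-29,10) [heading=0, draw]
  ]
  -- iteration 4/4 --
  FD 14: (-29,10) -> (-15,10) [heading=0, draw]
  FD 4: (-15,10) -> (-11,10) [heading=0, draw]
  FD 18: (-11,10) -> (7,10) [heading=0, draw]
  REPEAT 3 [
    -- iteration 1/3 --
    RT 90: heading 0 -> 270
    FD 11: (7,10) -> (7,-1) [heading=270, draw]
    -- iteration 2/3 --
    RT 90: heading 270 -> 180
    FD 11: (7,-1) -> (-4,-1) [heading=180, draw]
    -- iteration 3/3 --
    RT 90: heading 180 -> 90
    FD 11: (-4,-1) -> (-4,10) [heading=90, draw]
  ]
]
LT 180: heading 90 -> 270
Final: pos=(-4,10), heading=270, 25 segment(s) drawn

Answer: -4 10 270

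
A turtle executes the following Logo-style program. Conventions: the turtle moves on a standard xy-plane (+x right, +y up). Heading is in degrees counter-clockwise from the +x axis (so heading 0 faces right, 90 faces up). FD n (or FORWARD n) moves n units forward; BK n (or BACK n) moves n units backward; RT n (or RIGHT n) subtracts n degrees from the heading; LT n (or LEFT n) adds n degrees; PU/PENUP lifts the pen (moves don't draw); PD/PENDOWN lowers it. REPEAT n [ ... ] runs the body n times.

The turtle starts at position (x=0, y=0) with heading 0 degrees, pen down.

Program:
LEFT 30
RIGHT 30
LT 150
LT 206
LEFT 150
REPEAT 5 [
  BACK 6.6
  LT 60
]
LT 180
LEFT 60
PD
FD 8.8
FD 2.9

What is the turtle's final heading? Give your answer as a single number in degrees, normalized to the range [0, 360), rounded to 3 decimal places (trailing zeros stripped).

Executing turtle program step by step:
Start: pos=(0,0), heading=0, pen down
LT 30: heading 0 -> 30
RT 30: heading 30 -> 0
LT 150: heading 0 -> 150
LT 206: heading 150 -> 356
LT 150: heading 356 -> 146
REPEAT 5 [
  -- iteration 1/5 --
  BK 6.6: (0,0) -> (5.472,-3.691) [heading=146, draw]
  LT 60: heading 146 -> 206
  -- iteration 2/5 --
  BK 6.6: (5.472,-3.691) -> (11.404,-0.797) [heading=206, draw]
  LT 60: heading 206 -> 266
  -- iteration 3/5 --
  BK 6.6: (11.404,-0.797) -> (11.864,5.786) [heading=266, draw]
  LT 60: heading 266 -> 326
  -- iteration 4/5 --
  BK 6.6: (11.864,5.786) -> (6.392,9.477) [heading=326, draw]
  LT 60: heading 326 -> 26
  -- iteration 5/5 --
  BK 6.6: (6.392,9.477) -> (0.46,6.584) [heading=26, draw]
  LT 60: heading 26 -> 86
]
LT 180: heading 86 -> 266
LT 60: heading 266 -> 326
PD: pen down
FD 8.8: (0.46,6.584) -> (7.756,1.663) [heading=326, draw]
FD 2.9: (7.756,1.663) -> (10.16,0.041) [heading=326, draw]
Final: pos=(10.16,0.041), heading=326, 7 segment(s) drawn

Answer: 326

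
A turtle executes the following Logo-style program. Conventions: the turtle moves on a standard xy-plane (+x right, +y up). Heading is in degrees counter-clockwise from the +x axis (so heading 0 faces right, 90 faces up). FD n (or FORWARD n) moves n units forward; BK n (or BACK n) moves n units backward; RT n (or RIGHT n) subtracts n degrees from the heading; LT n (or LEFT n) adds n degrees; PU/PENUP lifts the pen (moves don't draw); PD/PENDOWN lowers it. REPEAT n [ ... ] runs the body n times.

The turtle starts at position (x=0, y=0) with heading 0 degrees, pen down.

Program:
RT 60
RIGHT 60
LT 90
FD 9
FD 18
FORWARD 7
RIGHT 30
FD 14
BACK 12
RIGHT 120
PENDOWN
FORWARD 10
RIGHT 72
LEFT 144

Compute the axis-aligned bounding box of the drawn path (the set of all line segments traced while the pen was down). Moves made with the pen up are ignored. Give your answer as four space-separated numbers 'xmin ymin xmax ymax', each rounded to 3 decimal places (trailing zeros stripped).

Answer: 0 -29.124 36.445 0

Derivation:
Executing turtle program step by step:
Start: pos=(0,0), heading=0, pen down
RT 60: heading 0 -> 300
RT 60: heading 300 -> 240
LT 90: heading 240 -> 330
FD 9: (0,0) -> (7.794,-4.5) [heading=330, draw]
FD 18: (7.794,-4.5) -> (23.383,-13.5) [heading=330, draw]
FD 7: (23.383,-13.5) -> (29.445,-17) [heading=330, draw]
RT 30: heading 330 -> 300
FD 14: (29.445,-17) -> (36.445,-29.124) [heading=300, draw]
BK 12: (36.445,-29.124) -> (30.445,-18.732) [heading=300, draw]
RT 120: heading 300 -> 180
PD: pen down
FD 10: (30.445,-18.732) -> (20.445,-18.732) [heading=180, draw]
RT 72: heading 180 -> 108
LT 144: heading 108 -> 252
Final: pos=(20.445,-18.732), heading=252, 6 segment(s) drawn

Segment endpoints: x in {0, 7.794, 20.445, 23.383, 29.445, 30.445, 36.445}, y in {-29.124, -18.732, -17, -13.5, -4.5, 0}
xmin=0, ymin=-29.124, xmax=36.445, ymax=0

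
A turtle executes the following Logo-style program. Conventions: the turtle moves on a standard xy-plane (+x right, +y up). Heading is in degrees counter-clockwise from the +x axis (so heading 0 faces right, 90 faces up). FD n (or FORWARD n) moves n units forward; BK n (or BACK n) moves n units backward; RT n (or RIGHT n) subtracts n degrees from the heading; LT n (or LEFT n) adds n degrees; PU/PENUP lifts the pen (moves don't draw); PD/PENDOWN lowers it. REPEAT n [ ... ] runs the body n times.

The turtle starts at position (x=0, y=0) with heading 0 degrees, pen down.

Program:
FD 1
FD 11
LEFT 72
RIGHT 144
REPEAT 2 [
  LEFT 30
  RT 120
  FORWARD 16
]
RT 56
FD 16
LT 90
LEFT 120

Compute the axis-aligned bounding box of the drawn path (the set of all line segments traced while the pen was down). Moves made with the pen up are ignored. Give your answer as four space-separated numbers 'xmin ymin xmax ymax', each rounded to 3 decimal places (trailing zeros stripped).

Executing turtle program step by step:
Start: pos=(0,0), heading=0, pen down
FD 1: (0,0) -> (1,0) [heading=0, draw]
FD 11: (1,0) -> (12,0) [heading=0, draw]
LT 72: heading 0 -> 72
RT 144: heading 72 -> 288
REPEAT 2 [
  -- iteration 1/2 --
  LT 30: heading 288 -> 318
  RT 120: heading 318 -> 198
  FD 16: (12,0) -> (-3.217,-4.944) [heading=198, draw]
  -- iteration 2/2 --
  LT 30: heading 198 -> 228
  RT 120: heading 228 -> 108
  FD 16: (-3.217,-4.944) -> (-8.161,10.273) [heading=108, draw]
]
RT 56: heading 108 -> 52
FD 16: (-8.161,10.273) -> (1.689,22.881) [heading=52, draw]
LT 90: heading 52 -> 142
LT 120: heading 142 -> 262
Final: pos=(1.689,22.881), heading=262, 5 segment(s) drawn

Segment endpoints: x in {-8.161, -3.217, 0, 1, 1.689, 12}, y in {-4.944, 0, 10.273, 22.881}
xmin=-8.161, ymin=-4.944, xmax=12, ymax=22.881

Answer: -8.161 -4.944 12 22.881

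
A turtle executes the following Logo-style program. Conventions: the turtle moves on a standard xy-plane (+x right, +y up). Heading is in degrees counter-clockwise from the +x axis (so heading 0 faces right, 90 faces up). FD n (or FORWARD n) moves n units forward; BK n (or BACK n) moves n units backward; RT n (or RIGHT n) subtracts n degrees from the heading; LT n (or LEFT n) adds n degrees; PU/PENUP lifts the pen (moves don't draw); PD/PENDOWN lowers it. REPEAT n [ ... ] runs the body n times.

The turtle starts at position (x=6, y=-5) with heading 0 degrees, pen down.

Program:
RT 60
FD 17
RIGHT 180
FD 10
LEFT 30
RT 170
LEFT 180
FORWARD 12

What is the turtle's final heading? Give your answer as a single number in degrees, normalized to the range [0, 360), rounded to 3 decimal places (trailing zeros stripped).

Answer: 160

Derivation:
Executing turtle program step by step:
Start: pos=(6,-5), heading=0, pen down
RT 60: heading 0 -> 300
FD 17: (6,-5) -> (14.5,-19.722) [heading=300, draw]
RT 180: heading 300 -> 120
FD 10: (14.5,-19.722) -> (9.5,-11.062) [heading=120, draw]
LT 30: heading 120 -> 150
RT 170: heading 150 -> 340
LT 180: heading 340 -> 160
FD 12: (9.5,-11.062) -> (-1.776,-6.958) [heading=160, draw]
Final: pos=(-1.776,-6.958), heading=160, 3 segment(s) drawn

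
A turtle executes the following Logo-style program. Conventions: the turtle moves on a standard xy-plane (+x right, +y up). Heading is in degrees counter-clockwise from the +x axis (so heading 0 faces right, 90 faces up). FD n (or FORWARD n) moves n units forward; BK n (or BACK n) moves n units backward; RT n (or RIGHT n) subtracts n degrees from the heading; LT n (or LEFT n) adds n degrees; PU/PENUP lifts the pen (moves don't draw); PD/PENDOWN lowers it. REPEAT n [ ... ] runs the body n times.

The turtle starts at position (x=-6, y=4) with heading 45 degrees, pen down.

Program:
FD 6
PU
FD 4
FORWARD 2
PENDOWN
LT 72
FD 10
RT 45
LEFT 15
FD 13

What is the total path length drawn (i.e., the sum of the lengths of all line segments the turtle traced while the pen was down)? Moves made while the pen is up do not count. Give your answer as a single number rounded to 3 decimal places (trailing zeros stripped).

Executing turtle program step by step:
Start: pos=(-6,4), heading=45, pen down
FD 6: (-6,4) -> (-1.757,8.243) [heading=45, draw]
PU: pen up
FD 4: (-1.757,8.243) -> (1.071,11.071) [heading=45, move]
FD 2: (1.071,11.071) -> (2.485,12.485) [heading=45, move]
PD: pen down
LT 72: heading 45 -> 117
FD 10: (2.485,12.485) -> (-2.055,21.395) [heading=117, draw]
RT 45: heading 117 -> 72
LT 15: heading 72 -> 87
FD 13: (-2.055,21.395) -> (-1.374,34.378) [heading=87, draw]
Final: pos=(-1.374,34.378), heading=87, 3 segment(s) drawn

Segment lengths:
  seg 1: (-6,4) -> (-1.757,8.243), length = 6
  seg 2: (2.485,12.485) -> (-2.055,21.395), length = 10
  seg 3: (-2.055,21.395) -> (-1.374,34.378), length = 13
Total = 29

Answer: 29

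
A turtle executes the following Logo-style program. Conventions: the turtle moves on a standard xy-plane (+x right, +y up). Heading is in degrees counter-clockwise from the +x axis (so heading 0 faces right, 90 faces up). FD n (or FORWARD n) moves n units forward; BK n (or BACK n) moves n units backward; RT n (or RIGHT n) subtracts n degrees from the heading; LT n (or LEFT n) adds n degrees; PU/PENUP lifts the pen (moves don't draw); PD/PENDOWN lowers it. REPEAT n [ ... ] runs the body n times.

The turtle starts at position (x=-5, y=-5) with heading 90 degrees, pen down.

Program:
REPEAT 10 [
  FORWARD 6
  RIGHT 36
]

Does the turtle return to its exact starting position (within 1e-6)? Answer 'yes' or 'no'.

Executing turtle program step by step:
Start: pos=(-5,-5), heading=90, pen down
REPEAT 10 [
  -- iteration 1/10 --
  FD 6: (-5,-5) -> (-5,1) [heading=90, draw]
  RT 36: heading 90 -> 54
  -- iteration 2/10 --
  FD 6: (-5,1) -> (-1.473,5.854) [heading=54, draw]
  RT 36: heading 54 -> 18
  -- iteration 3/10 --
  FD 6: (-1.473,5.854) -> (4.233,7.708) [heading=18, draw]
  RT 36: heading 18 -> 342
  -- iteration 4/10 --
  FD 6: (4.233,7.708) -> (9.939,5.854) [heading=342, draw]
  RT 36: heading 342 -> 306
  -- iteration 5/10 --
  FD 6: (9.939,5.854) -> (13.466,1) [heading=306, draw]
  RT 36: heading 306 -> 270
  -- iteration 6/10 --
  FD 6: (13.466,1) -> (13.466,-5) [heading=270, draw]
  RT 36: heading 270 -> 234
  -- iteration 7/10 --
  FD 6: (13.466,-5) -> (9.939,-9.854) [heading=234, draw]
  RT 36: heading 234 -> 198
  -- iteration 8/10 --
  FD 6: (9.939,-9.854) -> (4.233,-11.708) [heading=198, draw]
  RT 36: heading 198 -> 162
  -- iteration 9/10 --
  FD 6: (4.233,-11.708) -> (-1.473,-9.854) [heading=162, draw]
  RT 36: heading 162 -> 126
  -- iteration 10/10 --
  FD 6: (-1.473,-9.854) -> (-5,-5) [heading=126, draw]
  RT 36: heading 126 -> 90
]
Final: pos=(-5,-5), heading=90, 10 segment(s) drawn

Start position: (-5, -5)
Final position: (-5, -5)
Distance = 0; < 1e-6 -> CLOSED

Answer: yes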